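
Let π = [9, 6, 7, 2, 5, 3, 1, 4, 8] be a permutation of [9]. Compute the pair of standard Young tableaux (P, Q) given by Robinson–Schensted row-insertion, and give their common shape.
P = [1, 3, 4, 8] / [2, 7] / [5] / [6] / [9];  Q = [1, 3, 8, 9] / [2, 5] / [4] / [6] / [7];  common shape = (4, 2, 1, 1, 1)

Row-insert the values π_1, π_2, … into P one at a time, bumping the leftmost entry strictly greater than the inserted value down to the next row. The recording tableau Q records, in position (i, j), the step at which that cell was added to P.
  Insert 9 (step 1): P = [9];  Q = [1]
  Insert 6 (step 2): P = [6] / [9];  Q = [1] / [2]
  Insert 7 (step 3): P = [6, 7] / [9];  Q = [1, 3] / [2]
  Insert 2 (step 4): P = [2, 7] / [6] / [9];  Q = [1, 3] / [2] / [4]
  Insert 5 (step 5): P = [2, 5] / [6, 7] / [9];  Q = [1, 3] / [2, 5] / [4]
  Insert 3 (step 6): P = [2, 3] / [5, 7] / [6] / [9];  Q = [1, 3] / [2, 5] / [4] / [6]
  Insert 1 (step 7): P = [1, 3] / [2, 7] / [5] / [6] / [9];  Q = [1, 3] / [2, 5] / [4] / [6] / [7]
  Insert 4 (step 8): P = [1, 3, 4] / [2, 7] / [5] / [6] / [9];  Q = [1, 3, 8] / [2, 5] / [4] / [6] / [7]
  Insert 8 (step 9): P = [1, 3, 4, 8] / [2, 7] / [5] / [6] / [9];  Q = [1, 3, 8, 9] / [2, 5] / [4] / [6] / [7]
Final shape: (4, 2, 1, 1, 1).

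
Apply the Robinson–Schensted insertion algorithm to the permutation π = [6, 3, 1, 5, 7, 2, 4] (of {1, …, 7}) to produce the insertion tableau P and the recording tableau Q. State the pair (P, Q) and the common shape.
P = [1, 2, 4] / [3, 5, 7] / [6];  Q = [1, 4, 5] / [2, 6, 7] / [3];  common shape = (3, 3, 1)

Row-insert the values π_1, π_2, … into P one at a time, bumping the leftmost entry strictly greater than the inserted value down to the next row. The recording tableau Q records, in position (i, j), the step at which that cell was added to P.
  Insert 6 (step 1): P = [6];  Q = [1]
  Insert 3 (step 2): P = [3] / [6];  Q = [1] / [2]
  Insert 1 (step 3): P = [1] / [3] / [6];  Q = [1] / [2] / [3]
  Insert 5 (step 4): P = [1, 5] / [3] / [6];  Q = [1, 4] / [2] / [3]
  Insert 7 (step 5): P = [1, 5, 7] / [3] / [6];  Q = [1, 4, 5] / [2] / [3]
  Insert 2 (step 6): P = [1, 2, 7] / [3, 5] / [6];  Q = [1, 4, 5] / [2, 6] / [3]
  Insert 4 (step 7): P = [1, 2, 4] / [3, 5, 7] / [6];  Q = [1, 4, 5] / [2, 6, 7] / [3]
Final shape: (3, 3, 1).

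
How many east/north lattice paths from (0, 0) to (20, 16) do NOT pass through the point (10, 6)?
Number of paths = 5828346062

Total paths from (0, 0) to (20, 16): C(36, 20) = 7307872110. Paths through (10, 6): (paths (0, 0) → (10, 6)) × (paths (10, 6) → (20, 16)) = C(16, 10) · C(20, 10) = 8008 · 184756 = 1479526048. Avoidance count = 7307872110 − 1479526048 = 5828346062.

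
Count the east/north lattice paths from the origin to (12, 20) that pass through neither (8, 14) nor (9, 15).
Number of paths = 121235156

Inclusion–exclusion. Total paths: C(32, 12) = 225792840. Through P₁: C(22, 8)·C(10, 4) = 67151700. Through P₂: C(24, 9)·C(8, 3) = 73220224. Since P₁ is strictly southwest of P₂, a monotone path through both must visit P₁ then P₂; paths through both = C(22, 8)·C(2, 1)·C(8, 3) = 35814240. Avoid both = 225792840 − 67151700 − 73220224 + 35814240 = 121235156.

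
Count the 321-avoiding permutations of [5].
C_5 = 42

These 321-avoiding permutations are counted by the Catalan number C_n = (1/(n + 1)) · C(2n, n). For n = 5: C_5 = (1/6) · C(10, 5) = 252/6 = 42.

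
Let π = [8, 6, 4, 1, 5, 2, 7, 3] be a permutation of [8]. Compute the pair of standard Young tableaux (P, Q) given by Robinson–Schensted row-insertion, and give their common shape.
P = [1, 2, 3] / [4, 5, 7] / [6] / [8];  Q = [1, 5, 7] / [2, 6, 8] / [3] / [4];  common shape = (3, 3, 1, 1)

Row-insert the values π_1, π_2, … into P one at a time, bumping the leftmost entry strictly greater than the inserted value down to the next row. The recording tableau Q records, in position (i, j), the step at which that cell was added to P.
  Insert 8 (step 1): P = [8];  Q = [1]
  Insert 6 (step 2): P = [6] / [8];  Q = [1] / [2]
  Insert 4 (step 3): P = [4] / [6] / [8];  Q = [1] / [2] / [3]
  Insert 1 (step 4): P = [1] / [4] / [6] / [8];  Q = [1] / [2] / [3] / [4]
  Insert 5 (step 5): P = [1, 5] / [4] / [6] / [8];  Q = [1, 5] / [2] / [3] / [4]
  Insert 2 (step 6): P = [1, 2] / [4, 5] / [6] / [8];  Q = [1, 5] / [2, 6] / [3] / [4]
  Insert 7 (step 7): P = [1, 2, 7] / [4, 5] / [6] / [8];  Q = [1, 5, 7] / [2, 6] / [3] / [4]
  Insert 3 (step 8): P = [1, 2, 3] / [4, 5, 7] / [6] / [8];  Q = [1, 5, 7] / [2, 6, 8] / [3] / [4]
Final shape: (3, 3, 1, 1).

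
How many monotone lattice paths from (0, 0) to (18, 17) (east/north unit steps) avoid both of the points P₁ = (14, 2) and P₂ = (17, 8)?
Number of paths = 4526387580

Inclusion–exclusion. Total paths: C(35, 18) = 4537567650. Through P₁: C(16, 14)·C(19, 4) = 465120. Through P₂: C(25, 17)·C(10, 1) = 10815750. Since P₁ is strictly southwest of P₂, a monotone path through both must visit P₁ then P₂; paths through both = C(16, 14)·C(9, 3)·C(10, 1) = 100800. Avoid both = 4537567650 − 465120 − 10815750 + 100800 = 4526387580.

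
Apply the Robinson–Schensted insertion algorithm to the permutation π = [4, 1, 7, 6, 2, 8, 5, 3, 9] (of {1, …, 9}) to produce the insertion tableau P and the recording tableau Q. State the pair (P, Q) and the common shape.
P = [1, 2, 3, 9] / [4, 5, 8] / [6] / [7];  Q = [1, 3, 6, 9] / [2, 4, 7] / [5] / [8];  common shape = (4, 3, 1, 1)

Row-insert the values π_1, π_2, … into P one at a time, bumping the leftmost entry strictly greater than the inserted value down to the next row. The recording tableau Q records, in position (i, j), the step at which that cell was added to P.
  Insert 4 (step 1): P = [4];  Q = [1]
  Insert 1 (step 2): P = [1] / [4];  Q = [1] / [2]
  Insert 7 (step 3): P = [1, 7] / [4];  Q = [1, 3] / [2]
  Insert 6 (step 4): P = [1, 6] / [4, 7];  Q = [1, 3] / [2, 4]
  Insert 2 (step 5): P = [1, 2] / [4, 6] / [7];  Q = [1, 3] / [2, 4] / [5]
  Insert 8 (step 6): P = [1, 2, 8] / [4, 6] / [7];  Q = [1, 3, 6] / [2, 4] / [5]
  Insert 5 (step 7): P = [1, 2, 5] / [4, 6, 8] / [7];  Q = [1, 3, 6] / [2, 4, 7] / [5]
  Insert 3 (step 8): P = [1, 2, 3] / [4, 5, 8] / [6] / [7];  Q = [1, 3, 6] / [2, 4, 7] / [5] / [8]
  Insert 9 (step 9): P = [1, 2, 3, 9] / [4, 5, 8] / [6] / [7];  Q = [1, 3, 6, 9] / [2, 4, 7] / [5] / [8]
Final shape: (4, 3, 1, 1).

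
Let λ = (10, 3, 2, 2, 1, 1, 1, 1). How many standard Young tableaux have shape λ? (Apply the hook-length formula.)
# SYT of shape (10, 3, 2, 2, 1, 1, 1, 1) = 76076000

Hook-length formula: f^λ = n! / Π hook(c), product over all cells c of the Young diagram. For λ = (10, 3, 2, 2, 1, 1, 1, 1), n = 21 boxes. Hook lengths by row (left-to-right, top-to-bottom): [17, 12, 9, 7, 6, 5, 4, 3, 2, 1]; [9, 4, 1]; [7, 2]; [6, 1]; [4]; [3]; [2]; [1]. Product of hooks = 671577661440. So f^λ = 21! / 671577661440 = 51090942171709440000 / 671577661440 = 76076000.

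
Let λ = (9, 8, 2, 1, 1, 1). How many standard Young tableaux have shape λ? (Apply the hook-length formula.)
# SYT of shape (9, 8, 2, 1, 1, 1) = 192053862

Hook-length formula: f^λ = n! / Π hook(c), product over all cells c of the Young diagram. For λ = (9, 8, 2, 1, 1, 1), n = 22 boxes. Hook lengths by row (left-to-right, top-to-bottom): [14, 10, 8, 7, 6, 5, 4, 3, 1]; [12, 8, 6, 5, 4, 3, 2, 1]; [5, 1]; [3]; [2]; [1]. Product of hooks = 5852528640000. So f^λ = 22! / 5852528640000 = 1124000727777607680000 / 5852528640000 = 192053862.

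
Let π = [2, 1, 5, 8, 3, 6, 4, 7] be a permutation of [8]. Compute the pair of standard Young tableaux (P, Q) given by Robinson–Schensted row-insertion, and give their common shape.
P = [1, 3, 4, 7] / [2, 5, 6] / [8];  Q = [1, 3, 4, 8] / [2, 5, 6] / [7];  common shape = (4, 3, 1)

Row-insert the values π_1, π_2, … into P one at a time, bumping the leftmost entry strictly greater than the inserted value down to the next row. The recording tableau Q records, in position (i, j), the step at which that cell was added to P.
  Insert 2 (step 1): P = [2];  Q = [1]
  Insert 1 (step 2): P = [1] / [2];  Q = [1] / [2]
  Insert 5 (step 3): P = [1, 5] / [2];  Q = [1, 3] / [2]
  Insert 8 (step 4): P = [1, 5, 8] / [2];  Q = [1, 3, 4] / [2]
  Insert 3 (step 5): P = [1, 3, 8] / [2, 5];  Q = [1, 3, 4] / [2, 5]
  Insert 6 (step 6): P = [1, 3, 6] / [2, 5, 8];  Q = [1, 3, 4] / [2, 5, 6]
  Insert 4 (step 7): P = [1, 3, 4] / [2, 5, 6] / [8];  Q = [1, 3, 4] / [2, 5, 6] / [7]
  Insert 7 (step 8): P = [1, 3, 4, 7] / [2, 5, 6] / [8];  Q = [1, 3, 4, 8] / [2, 5, 6] / [7]
Final shape: (4, 3, 1).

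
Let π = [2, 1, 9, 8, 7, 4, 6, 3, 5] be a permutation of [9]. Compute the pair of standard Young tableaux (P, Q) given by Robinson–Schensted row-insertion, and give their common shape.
P = [1, 3, 5] / [2, 4, 6] / [7] / [8] / [9];  Q = [1, 3, 7] / [2, 4, 9] / [5] / [6] / [8];  common shape = (3, 3, 1, 1, 1)

Row-insert the values π_1, π_2, … into P one at a time, bumping the leftmost entry strictly greater than the inserted value down to the next row. The recording tableau Q records, in position (i, j), the step at which that cell was added to P.
  Insert 2 (step 1): P = [2];  Q = [1]
  Insert 1 (step 2): P = [1] / [2];  Q = [1] / [2]
  Insert 9 (step 3): P = [1, 9] / [2];  Q = [1, 3] / [2]
  Insert 8 (step 4): P = [1, 8] / [2, 9];  Q = [1, 3] / [2, 4]
  Insert 7 (step 5): P = [1, 7] / [2, 8] / [9];  Q = [1, 3] / [2, 4] / [5]
  Insert 4 (step 6): P = [1, 4] / [2, 7] / [8] / [9];  Q = [1, 3] / [2, 4] / [5] / [6]
  Insert 6 (step 7): P = [1, 4, 6] / [2, 7] / [8] / [9];  Q = [1, 3, 7] / [2, 4] / [5] / [6]
  Insert 3 (step 8): P = [1, 3, 6] / [2, 4] / [7] / [8] / [9];  Q = [1, 3, 7] / [2, 4] / [5] / [6] / [8]
  Insert 5 (step 9): P = [1, 3, 5] / [2, 4, 6] / [7] / [8] / [9];  Q = [1, 3, 7] / [2, 4, 9] / [5] / [6] / [8]
Final shape: (3, 3, 1, 1, 1).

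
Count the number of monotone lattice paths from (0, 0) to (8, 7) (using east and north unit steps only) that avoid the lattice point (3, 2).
Number of paths = 3915

Total paths from (0, 0) to (8, 7): C(15, 8) = 6435. Paths through (3, 2): (paths (0, 0) → (3, 2)) × (paths (3, 2) → (8, 7)) = C(5, 3) · C(10, 5) = 10 · 252 = 2520. Avoidance count = 6435 − 2520 = 3915.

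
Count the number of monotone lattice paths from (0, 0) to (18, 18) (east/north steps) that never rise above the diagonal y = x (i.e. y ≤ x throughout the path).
Number of paths = 477638700

By the reflection principle (André's argument), the number of monotone paths to (18, 18) with n ≤ m that never go above y = x is C(36, 18) − C(36, 19) = 9075135300 − 8597496600 = 477638700.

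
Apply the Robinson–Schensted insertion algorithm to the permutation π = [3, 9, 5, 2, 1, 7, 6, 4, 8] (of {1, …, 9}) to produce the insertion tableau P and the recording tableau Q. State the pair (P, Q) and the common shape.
P = [1, 4, 6, 8] / [2, 5] / [3, 7] / [9];  Q = [1, 2, 6, 9] / [3, 7] / [4, 8] / [5];  common shape = (4, 2, 2, 1)

Row-insert the values π_1, π_2, … into P one at a time, bumping the leftmost entry strictly greater than the inserted value down to the next row. The recording tableau Q records, in position (i, j), the step at which that cell was added to P.
  Insert 3 (step 1): P = [3];  Q = [1]
  Insert 9 (step 2): P = [3, 9];  Q = [1, 2]
  Insert 5 (step 3): P = [3, 5] / [9];  Q = [1, 2] / [3]
  Insert 2 (step 4): P = [2, 5] / [3] / [9];  Q = [1, 2] / [3] / [4]
  Insert 1 (step 5): P = [1, 5] / [2] / [3] / [9];  Q = [1, 2] / [3] / [4] / [5]
  Insert 7 (step 6): P = [1, 5, 7] / [2] / [3] / [9];  Q = [1, 2, 6] / [3] / [4] / [5]
  Insert 6 (step 7): P = [1, 5, 6] / [2, 7] / [3] / [9];  Q = [1, 2, 6] / [3, 7] / [4] / [5]
  Insert 4 (step 8): P = [1, 4, 6] / [2, 5] / [3, 7] / [9];  Q = [1, 2, 6] / [3, 7] / [4, 8] / [5]
  Insert 8 (step 9): P = [1, 4, 6, 8] / [2, 5] / [3, 7] / [9];  Q = [1, 2, 6, 9] / [3, 7] / [4, 8] / [5]
Final shape: (4, 2, 2, 1).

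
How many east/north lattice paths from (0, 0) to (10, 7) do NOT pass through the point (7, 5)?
Number of paths = 11528

Total paths from (0, 0) to (10, 7): C(17, 10) = 19448. Paths through (7, 5): (paths (0, 0) → (7, 5)) × (paths (7, 5) → (10, 7)) = C(12, 7) · C(5, 3) = 792 · 10 = 7920. Avoidance count = 19448 − 7920 = 11528.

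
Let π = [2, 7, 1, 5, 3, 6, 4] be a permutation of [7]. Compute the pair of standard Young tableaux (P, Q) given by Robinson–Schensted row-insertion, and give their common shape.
P = [1, 3, 4] / [2, 5, 6] / [7];  Q = [1, 2, 6] / [3, 4, 7] / [5];  common shape = (3, 3, 1)

Row-insert the values π_1, π_2, … into P one at a time, bumping the leftmost entry strictly greater than the inserted value down to the next row. The recording tableau Q records, in position (i, j), the step at which that cell was added to P.
  Insert 2 (step 1): P = [2];  Q = [1]
  Insert 7 (step 2): P = [2, 7];  Q = [1, 2]
  Insert 1 (step 3): P = [1, 7] / [2];  Q = [1, 2] / [3]
  Insert 5 (step 4): P = [1, 5] / [2, 7];  Q = [1, 2] / [3, 4]
  Insert 3 (step 5): P = [1, 3] / [2, 5] / [7];  Q = [1, 2] / [3, 4] / [5]
  Insert 6 (step 6): P = [1, 3, 6] / [2, 5] / [7];  Q = [1, 2, 6] / [3, 4] / [5]
  Insert 4 (step 7): P = [1, 3, 4] / [2, 5, 6] / [7];  Q = [1, 2, 6] / [3, 4, 7] / [5]
Final shape: (3, 3, 1).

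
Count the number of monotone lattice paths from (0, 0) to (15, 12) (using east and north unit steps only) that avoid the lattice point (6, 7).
Number of paths = 13948428

Total paths from (0, 0) to (15, 12): C(27, 15) = 17383860. Paths through (6, 7): (paths (0, 0) → (6, 7)) × (paths (6, 7) → (15, 12)) = C(13, 6) · C(14, 9) = 1716 · 2002 = 3435432. Avoidance count = 17383860 − 3435432 = 13948428.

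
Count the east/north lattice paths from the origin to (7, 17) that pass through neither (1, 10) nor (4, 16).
Number of paths = 311544

Inclusion–exclusion. Total paths: C(24, 7) = 346104. Through P₁: C(11, 1)·C(13, 6) = 18876. Through P₂: C(20, 4)·C(4, 3) = 19380. Since P₁ is strictly southwest of P₂, a monotone path through both must visit P₁ then P₂; paths through both = C(11, 1)·C(9, 3)·C(4, 3) = 3696. Avoid both = 346104 − 18876 − 19380 + 3696 = 311544.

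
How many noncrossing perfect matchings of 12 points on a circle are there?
C_6 = 132

These noncrossing handshakes are counted by the Catalan number C_n = (1/(n + 1)) · C(2n, n). For n = 6: C_6 = (1/7) · C(12, 6) = 924/7 = 132.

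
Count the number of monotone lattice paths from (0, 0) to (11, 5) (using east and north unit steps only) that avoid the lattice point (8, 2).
Number of paths = 3468

Total paths from (0, 0) to (11, 5): C(16, 11) = 4368. Paths through (8, 2): (paths (0, 0) → (8, 2)) × (paths (8, 2) → (11, 5)) = C(10, 8) · C(6, 3) = 45 · 20 = 900. Avoidance count = 4368 − 900 = 3468.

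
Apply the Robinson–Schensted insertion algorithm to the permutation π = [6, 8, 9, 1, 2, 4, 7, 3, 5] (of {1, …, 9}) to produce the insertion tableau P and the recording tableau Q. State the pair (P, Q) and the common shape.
P = [1, 2, 3, 5] / [4, 7, 9] / [6, 8];  Q = [1, 2, 3, 7] / [4, 5, 6] / [8, 9];  common shape = (4, 3, 2)

Row-insert the values π_1, π_2, … into P one at a time, bumping the leftmost entry strictly greater than the inserted value down to the next row. The recording tableau Q records, in position (i, j), the step at which that cell was added to P.
  Insert 6 (step 1): P = [6];  Q = [1]
  Insert 8 (step 2): P = [6, 8];  Q = [1, 2]
  Insert 9 (step 3): P = [6, 8, 9];  Q = [1, 2, 3]
  Insert 1 (step 4): P = [1, 8, 9] / [6];  Q = [1, 2, 3] / [4]
  Insert 2 (step 5): P = [1, 2, 9] / [6, 8];  Q = [1, 2, 3] / [4, 5]
  Insert 4 (step 6): P = [1, 2, 4] / [6, 8, 9];  Q = [1, 2, 3] / [4, 5, 6]
  Insert 7 (step 7): P = [1, 2, 4, 7] / [6, 8, 9];  Q = [1, 2, 3, 7] / [4, 5, 6]
  Insert 3 (step 8): P = [1, 2, 3, 7] / [4, 8, 9] / [6];  Q = [1, 2, 3, 7] / [4, 5, 6] / [8]
  Insert 5 (step 9): P = [1, 2, 3, 5] / [4, 7, 9] / [6, 8];  Q = [1, 2, 3, 7] / [4, 5, 6] / [8, 9]
Final shape: (4, 3, 2).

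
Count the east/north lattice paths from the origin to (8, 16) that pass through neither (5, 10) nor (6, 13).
Number of paths = 332019

Inclusion–exclusion. Total paths: C(24, 8) = 735471. Through P₁: C(15, 5)·C(9, 3) = 252252. Through P₂: C(19, 6)·C(5, 2) = 271320. Since P₁ is strictly southwest of P₂, a monotone path through both must visit P₁ then P₂; paths through both = C(15, 5)·C(4, 1)·C(5, 2) = 120120. Avoid both = 735471 − 252252 − 271320 + 120120 = 332019.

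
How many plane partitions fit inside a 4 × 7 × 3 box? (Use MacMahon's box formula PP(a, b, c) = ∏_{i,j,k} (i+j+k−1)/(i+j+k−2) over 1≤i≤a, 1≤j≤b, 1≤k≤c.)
PP(4, 7, 3) = 1557270

Evaluate the triple product over i = 1..4, j = 1..7, k = 1..3. The factors are (2/1) · (3/2) · (4/3) · (3/2) · (4/3) · (5/4) · (4/3) · (5/4) · … (84 factors total). The numerators and denominators telescope so the product is an integer; carrying out the multiplication exactly gives PP(4, 7, 3) = 1557270.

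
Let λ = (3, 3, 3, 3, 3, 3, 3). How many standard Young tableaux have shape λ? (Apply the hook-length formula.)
# SYT of shape (3, 3, 3, 3, 3, 3, 3) = 1385670

Hook-length formula: f^λ = n! / Π hook(c), product over all cells c of the Young diagram. For λ = (3, 3, 3, 3, 3, 3, 3), n = 21 boxes. Hook lengths by row (left-to-right, top-to-bottom): [9, 8, 7]; [8, 7, 6]; [7, 6, 5]; [6, 5, 4]; [5, 4, 3]; [4, 3, 2]; [3, 2, 1]. Product of hooks = 36870930432000. So f^λ = 21! / 36870930432000 = 51090942171709440000 / 36870930432000 = 1385670.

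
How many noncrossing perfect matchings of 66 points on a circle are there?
C_33 = 212336130412243110

These noncrossing handshakes are counted by the Catalan number C_n = (1/(n + 1)) · C(2n, n). For n = 33: C_33 = (1/34) · C(66, 33) = 7219428434016265740/34 = 212336130412243110.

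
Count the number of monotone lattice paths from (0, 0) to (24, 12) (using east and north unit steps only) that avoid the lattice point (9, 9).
Number of paths = 1212003780

Total paths from (0, 0) to (24, 12): C(36, 24) = 1251677700. Paths through (9, 9): (paths (0, 0) → (9, 9)) × (paths (9, 9) → (24, 12)) = C(18, 9) · C(18, 15) = 48620 · 816 = 39673920. Avoidance count = 1251677700 − 39673920 = 1212003780.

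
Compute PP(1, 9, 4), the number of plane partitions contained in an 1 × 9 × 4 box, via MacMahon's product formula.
PP(1, 9, 4) = 715

Evaluate the triple product over i = 1..1, j = 1..9, k = 1..4. The factors are (2/1) · (3/2) · (4/3) · (5/4) · (3/2) · (4/3) · (5/4) · (6/5) · … (36 factors total). The numerators and denominators telescope so the product is an integer; carrying out the multiplication exactly gives PP(1, 9, 4) = 715.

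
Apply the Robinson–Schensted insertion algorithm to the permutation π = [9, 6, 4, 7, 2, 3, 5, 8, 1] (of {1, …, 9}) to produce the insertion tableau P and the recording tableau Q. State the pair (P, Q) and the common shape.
P = [1, 3, 5, 8] / [2, 7] / [4] / [6] / [9];  Q = [1, 4, 7, 8] / [2, 6] / [3] / [5] / [9];  common shape = (4, 2, 1, 1, 1)

Row-insert the values π_1, π_2, … into P one at a time, bumping the leftmost entry strictly greater than the inserted value down to the next row. The recording tableau Q records, in position (i, j), the step at which that cell was added to P.
  Insert 9 (step 1): P = [9];  Q = [1]
  Insert 6 (step 2): P = [6] / [9];  Q = [1] / [2]
  Insert 4 (step 3): P = [4] / [6] / [9];  Q = [1] / [2] / [3]
  Insert 7 (step 4): P = [4, 7] / [6] / [9];  Q = [1, 4] / [2] / [3]
  Insert 2 (step 5): P = [2, 7] / [4] / [6] / [9];  Q = [1, 4] / [2] / [3] / [5]
  Insert 3 (step 6): P = [2, 3] / [4, 7] / [6] / [9];  Q = [1, 4] / [2, 6] / [3] / [5]
  Insert 5 (step 7): P = [2, 3, 5] / [4, 7] / [6] / [9];  Q = [1, 4, 7] / [2, 6] / [3] / [5]
  Insert 8 (step 8): P = [2, 3, 5, 8] / [4, 7] / [6] / [9];  Q = [1, 4, 7, 8] / [2, 6] / [3] / [5]
  Insert 1 (step 9): P = [1, 3, 5, 8] / [2, 7] / [4] / [6] / [9];  Q = [1, 4, 7, 8] / [2, 6] / [3] / [5] / [9]
Final shape: (4, 2, 1, 1, 1).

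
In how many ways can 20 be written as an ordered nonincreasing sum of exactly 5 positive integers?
p(20, 5 parts) = 84

Partitions of n into exactly k parts are in bijection with partitions of n − k into at most k parts (subtract 1 from each part). So p(20, exactly 5) = p(15, parts ≤ 5). Computing via the recurrence p(m, j) = p(m, j−1) + p(m−j, j) gives 84.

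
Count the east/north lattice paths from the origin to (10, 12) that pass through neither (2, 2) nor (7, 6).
Number of paths = 303458

Inclusion–exclusion. Total paths: C(22, 10) = 646646. Through P₁: C(4, 2)·C(18, 8) = 262548. Through P₂: C(13, 7)·C(9, 3) = 144144. Since P₁ is strictly southwest of P₂, a monotone path through both must visit P₁ then P₂; paths through both = C(4, 2)·C(9, 5)·C(9, 3) = 63504. Avoid both = 646646 − 262548 − 144144 + 63504 = 303458.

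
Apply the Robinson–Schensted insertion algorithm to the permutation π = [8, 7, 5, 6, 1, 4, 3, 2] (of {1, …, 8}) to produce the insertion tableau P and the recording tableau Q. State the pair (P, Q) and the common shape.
P = [1, 2] / [3, 6] / [4] / [5] / [7] / [8];  Q = [1, 4] / [2, 6] / [3] / [5] / [7] / [8];  common shape = (2, 2, 1, 1, 1, 1)

Row-insert the values π_1, π_2, … into P one at a time, bumping the leftmost entry strictly greater than the inserted value down to the next row. The recording tableau Q records, in position (i, j), the step at which that cell was added to P.
  Insert 8 (step 1): P = [8];  Q = [1]
  Insert 7 (step 2): P = [7] / [8];  Q = [1] / [2]
  Insert 5 (step 3): P = [5] / [7] / [8];  Q = [1] / [2] / [3]
  Insert 6 (step 4): P = [5, 6] / [7] / [8];  Q = [1, 4] / [2] / [3]
  Insert 1 (step 5): P = [1, 6] / [5] / [7] / [8];  Q = [1, 4] / [2] / [3] / [5]
  Insert 4 (step 6): P = [1, 4] / [5, 6] / [7] / [8];  Q = [1, 4] / [2, 6] / [3] / [5]
  Insert 3 (step 7): P = [1, 3] / [4, 6] / [5] / [7] / [8];  Q = [1, 4] / [2, 6] / [3] / [5] / [7]
  Insert 2 (step 8): P = [1, 2] / [3, 6] / [4] / [5] / [7] / [8];  Q = [1, 4] / [2, 6] / [3] / [5] / [7] / [8]
Final shape: (2, 2, 1, 1, 1, 1).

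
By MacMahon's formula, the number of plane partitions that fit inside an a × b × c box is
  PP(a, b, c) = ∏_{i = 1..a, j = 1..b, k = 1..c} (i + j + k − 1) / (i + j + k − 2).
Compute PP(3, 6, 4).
PP(3, 6, 4) = 457380

Evaluate the triple product over i = 1..3, j = 1..6, k = 1..4. The factors are (2/1) · (3/2) · (4/3) · (5/4) · (3/2) · (4/3) · (5/4) · (6/5) · … (72 factors total). The numerators and denominators telescope so the product is an integer; carrying out the multiplication exactly gives PP(3, 6, 4) = 457380.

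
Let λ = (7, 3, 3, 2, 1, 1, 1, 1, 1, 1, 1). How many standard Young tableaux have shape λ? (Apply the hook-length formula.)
# SYT of shape (7, 3, 3, 2, 1, 1, 1, 1, 1, 1, 1) = 304304000

Hook-length formula: f^λ = n! / Π hook(c), product over all cells c of the Young diagram. For λ = (7, 3, 3, 2, 1, 1, 1, 1, 1, 1, 1), n = 22 boxes. Hook lengths by row (left-to-right, top-to-bottom): [17, 9, 7, 4, 3, 2, 1]; [12, 4, 2]; [11, 3, 1]; [9, 1]; [7]; [6]; [5]; [4]; [3]; [2]; [1]. Product of hooks = 3693677137920. So f^λ = 22! / 3693677137920 = 1124000727777607680000 / 3693677137920 = 304304000.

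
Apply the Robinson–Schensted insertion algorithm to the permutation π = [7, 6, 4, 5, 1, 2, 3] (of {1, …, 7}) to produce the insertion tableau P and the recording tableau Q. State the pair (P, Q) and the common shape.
P = [1, 2, 3] / [4, 5] / [6] / [7];  Q = [1, 4, 7] / [2, 6] / [3] / [5];  common shape = (3, 2, 1, 1)

Row-insert the values π_1, π_2, … into P one at a time, bumping the leftmost entry strictly greater than the inserted value down to the next row. The recording tableau Q records, in position (i, j), the step at which that cell was added to P.
  Insert 7 (step 1): P = [7];  Q = [1]
  Insert 6 (step 2): P = [6] / [7];  Q = [1] / [2]
  Insert 4 (step 3): P = [4] / [6] / [7];  Q = [1] / [2] / [3]
  Insert 5 (step 4): P = [4, 5] / [6] / [7];  Q = [1, 4] / [2] / [3]
  Insert 1 (step 5): P = [1, 5] / [4] / [6] / [7];  Q = [1, 4] / [2] / [3] / [5]
  Insert 2 (step 6): P = [1, 2] / [4, 5] / [6] / [7];  Q = [1, 4] / [2, 6] / [3] / [5]
  Insert 3 (step 7): P = [1, 2, 3] / [4, 5] / [6] / [7];  Q = [1, 4, 7] / [2, 6] / [3] / [5]
Final shape: (3, 2, 1, 1).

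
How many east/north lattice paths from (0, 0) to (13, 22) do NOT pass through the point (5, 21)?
Number of paths = 1475745780

Total paths from (0, 0) to (13, 22): C(35, 13) = 1476337800. Paths through (5, 21): (paths (0, 0) → (5, 21)) × (paths (5, 21) → (13, 22)) = C(26, 5) · C(9, 8) = 65780 · 9 = 592020. Avoidance count = 1476337800 − 592020 = 1475745780.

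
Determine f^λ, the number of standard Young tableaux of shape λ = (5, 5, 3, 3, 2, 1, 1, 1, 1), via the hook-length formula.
# SYT of shape (5, 5, 3, 3, 2, 1, 1, 1, 1) = 1436300250

Hook-length formula: f^λ = n! / Π hook(c), product over all cells c of the Young diagram. For λ = (5, 5, 3, 3, 2, 1, 1, 1, 1), n = 22 boxes. Hook lengths by row (left-to-right, top-to-bottom): [13, 8, 6, 3, 2]; [12, 7, 5, 2, 1]; [9, 4, 2]; [8, 3, 1]; [6, 1]; [4]; [3]; [2]; [1]. Product of hooks = 782566686720. So f^λ = 22! / 782566686720 = 1124000727777607680000 / 782566686720 = 1436300250.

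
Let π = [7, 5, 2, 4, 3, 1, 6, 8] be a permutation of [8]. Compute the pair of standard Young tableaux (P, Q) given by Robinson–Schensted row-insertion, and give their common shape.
P = [1, 3, 6, 8] / [2] / [4] / [5] / [7];  Q = [1, 4, 7, 8] / [2] / [3] / [5] / [6];  common shape = (4, 1, 1, 1, 1)

Row-insert the values π_1, π_2, … into P one at a time, bumping the leftmost entry strictly greater than the inserted value down to the next row. The recording tableau Q records, in position (i, j), the step at which that cell was added to P.
  Insert 7 (step 1): P = [7];  Q = [1]
  Insert 5 (step 2): P = [5] / [7];  Q = [1] / [2]
  Insert 2 (step 3): P = [2] / [5] / [7];  Q = [1] / [2] / [3]
  Insert 4 (step 4): P = [2, 4] / [5] / [7];  Q = [1, 4] / [2] / [3]
  Insert 3 (step 5): P = [2, 3] / [4] / [5] / [7];  Q = [1, 4] / [2] / [3] / [5]
  Insert 1 (step 6): P = [1, 3] / [2] / [4] / [5] / [7];  Q = [1, 4] / [2] / [3] / [5] / [6]
  Insert 6 (step 7): P = [1, 3, 6] / [2] / [4] / [5] / [7];  Q = [1, 4, 7] / [2] / [3] / [5] / [6]
  Insert 8 (step 8): P = [1, 3, 6, 8] / [2] / [4] / [5] / [7];  Q = [1, 4, 7, 8] / [2] / [3] / [5] / [6]
Final shape: (4, 1, 1, 1, 1).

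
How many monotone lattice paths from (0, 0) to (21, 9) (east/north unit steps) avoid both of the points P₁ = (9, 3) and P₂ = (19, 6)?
Number of paths = 9081270

Inclusion–exclusion. Total paths: C(30, 21) = 14307150. Through P₁: C(12, 9)·C(18, 12) = 4084080. Through P₂: C(25, 19)·C(5, 2) = 1771000. Since P₁ is strictly southwest of P₂, a monotone path through both must visit P₁ then P₂; paths through both = C(12, 9)·C(13, 10)·C(5, 2) = 629200. Avoid both = 14307150 − 4084080 − 1771000 + 629200 = 9081270.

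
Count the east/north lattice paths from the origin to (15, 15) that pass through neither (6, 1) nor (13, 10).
Number of paths = 127053484

Inclusion–exclusion. Total paths: C(30, 15) = 155117520. Through P₁: C(7, 6)·C(23, 9) = 5720330. Through P₂: C(23, 13)·C(7, 2) = 24025386. Since P₁ is strictly southwest of P₂, a monotone path through both must visit P₁ then P₂; paths through both = C(7, 6)·C(16, 7)·C(7, 2) = 1681680. Avoid both = 155117520 − 5720330 − 24025386 + 1681680 = 127053484.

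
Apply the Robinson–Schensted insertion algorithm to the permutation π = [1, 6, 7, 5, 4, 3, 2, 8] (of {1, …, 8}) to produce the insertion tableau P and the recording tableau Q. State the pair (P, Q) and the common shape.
P = [1, 2, 7, 8] / [3] / [4] / [5] / [6];  Q = [1, 2, 3, 8] / [4] / [5] / [6] / [7];  common shape = (4, 1, 1, 1, 1)

Row-insert the values π_1, π_2, … into P one at a time, bumping the leftmost entry strictly greater than the inserted value down to the next row. The recording tableau Q records, in position (i, j), the step at which that cell was added to P.
  Insert 1 (step 1): P = [1];  Q = [1]
  Insert 6 (step 2): P = [1, 6];  Q = [1, 2]
  Insert 7 (step 3): P = [1, 6, 7];  Q = [1, 2, 3]
  Insert 5 (step 4): P = [1, 5, 7] / [6];  Q = [1, 2, 3] / [4]
  Insert 4 (step 5): P = [1, 4, 7] / [5] / [6];  Q = [1, 2, 3] / [4] / [5]
  Insert 3 (step 6): P = [1, 3, 7] / [4] / [5] / [6];  Q = [1, 2, 3] / [4] / [5] / [6]
  Insert 2 (step 7): P = [1, 2, 7] / [3] / [4] / [5] / [6];  Q = [1, 2, 3] / [4] / [5] / [6] / [7]
  Insert 8 (step 8): P = [1, 2, 7, 8] / [3] / [4] / [5] / [6];  Q = [1, 2, 3, 8] / [4] / [5] / [6] / [7]
Final shape: (4, 1, 1, 1, 1).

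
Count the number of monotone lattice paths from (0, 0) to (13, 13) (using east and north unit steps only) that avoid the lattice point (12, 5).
Number of paths = 10344908

Total paths from (0, 0) to (13, 13): C(26, 13) = 10400600. Paths through (12, 5): (paths (0, 0) → (12, 5)) × (paths (12, 5) → (13, 13)) = C(17, 12) · C(9, 1) = 6188 · 9 = 55692. Avoidance count = 10400600 − 55692 = 10344908.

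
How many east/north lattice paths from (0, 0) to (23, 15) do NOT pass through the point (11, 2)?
Number of paths = 15065663160

Total paths from (0, 0) to (23, 15): C(38, 23) = 15471286560. Paths through (11, 2): (paths (0, 0) → (11, 2)) × (paths (11, 2) → (23, 15)) = C(13, 11) · C(25, 12) = 78 · 5200300 = 405623400. Avoidance count = 15471286560 − 405623400 = 15065663160.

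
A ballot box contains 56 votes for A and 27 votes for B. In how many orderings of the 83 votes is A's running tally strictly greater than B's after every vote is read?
Strict-lead orderings = 1780627443558247300152

Total orderings of the 83 votes with 56 for A: C(83, 56) = 5096278545356362962504. By the Bertrand ballot formula (Cycle Lemma / reflection principle), the number of orderings in which A is strictly ahead of B throughout is (p − q)/(p + q) · C(p + q, p) = (56 − 27)/(56 + 27) · 5096278545356362962504 = 1780627443558247300152.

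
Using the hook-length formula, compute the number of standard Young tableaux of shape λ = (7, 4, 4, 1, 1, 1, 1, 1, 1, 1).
# SYT of shape (7, 4, 4, 1, 1, 1, 1, 1, 1, 1) = 363738375

Hook-length formula: f^λ = n! / Π hook(c), product over all cells c of the Young diagram. For λ = (7, 4, 4, 1, 1, 1, 1, 1, 1, 1), n = 22 boxes. Hook lengths by row (left-to-right, top-to-bottom): [16, 8, 7, 6, 3, 2, 1]; [12, 4, 3, 2]; [11, 3, 2, 1]; [7]; [6]; [5]; [4]; [3]; [2]; [1]. Product of hooks = 3090135121920. So f^λ = 22! / 3090135121920 = 1124000727777607680000 / 3090135121920 = 363738375.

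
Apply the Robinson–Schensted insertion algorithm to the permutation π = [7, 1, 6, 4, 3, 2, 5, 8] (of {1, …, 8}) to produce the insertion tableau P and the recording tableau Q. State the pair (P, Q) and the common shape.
P = [1, 2, 5, 8] / [3] / [4] / [6] / [7];  Q = [1, 3, 7, 8] / [2] / [4] / [5] / [6];  common shape = (4, 1, 1, 1, 1)

Row-insert the values π_1, π_2, … into P one at a time, bumping the leftmost entry strictly greater than the inserted value down to the next row. The recording tableau Q records, in position (i, j), the step at which that cell was added to P.
  Insert 7 (step 1): P = [7];  Q = [1]
  Insert 1 (step 2): P = [1] / [7];  Q = [1] / [2]
  Insert 6 (step 3): P = [1, 6] / [7];  Q = [1, 3] / [2]
  Insert 4 (step 4): P = [1, 4] / [6] / [7];  Q = [1, 3] / [2] / [4]
  Insert 3 (step 5): P = [1, 3] / [4] / [6] / [7];  Q = [1, 3] / [2] / [4] / [5]
  Insert 2 (step 6): P = [1, 2] / [3] / [4] / [6] / [7];  Q = [1, 3] / [2] / [4] / [5] / [6]
  Insert 5 (step 7): P = [1, 2, 5] / [3] / [4] / [6] / [7];  Q = [1, 3, 7] / [2] / [4] / [5] / [6]
  Insert 8 (step 8): P = [1, 2, 5, 8] / [3] / [4] / [6] / [7];  Q = [1, 3, 7, 8] / [2] / [4] / [5] / [6]
Final shape: (4, 1, 1, 1, 1).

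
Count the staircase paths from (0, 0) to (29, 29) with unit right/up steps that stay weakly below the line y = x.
C_29 = 1002242216651368

These NE paths below the diagonal are counted by the Catalan number C_n = (1/(n + 1)) · C(2n, n). For n = 29: C_29 = (1/30) · C(58, 29) = 30067266499541040/30 = 1002242216651368.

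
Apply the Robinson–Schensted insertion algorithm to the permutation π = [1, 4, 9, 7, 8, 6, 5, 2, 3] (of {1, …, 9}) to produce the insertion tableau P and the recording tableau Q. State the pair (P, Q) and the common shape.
P = [1, 2, 3, 8] / [4, 5] / [6] / [7] / [9];  Q = [1, 2, 3, 5] / [4, 9] / [6] / [7] / [8];  common shape = (4, 2, 1, 1, 1)

Row-insert the values π_1, π_2, … into P one at a time, bumping the leftmost entry strictly greater than the inserted value down to the next row. The recording tableau Q records, in position (i, j), the step at which that cell was added to P.
  Insert 1 (step 1): P = [1];  Q = [1]
  Insert 4 (step 2): P = [1, 4];  Q = [1, 2]
  Insert 9 (step 3): P = [1, 4, 9];  Q = [1, 2, 3]
  Insert 7 (step 4): P = [1, 4, 7] / [9];  Q = [1, 2, 3] / [4]
  Insert 8 (step 5): P = [1, 4, 7, 8] / [9];  Q = [1, 2, 3, 5] / [4]
  Insert 6 (step 6): P = [1, 4, 6, 8] / [7] / [9];  Q = [1, 2, 3, 5] / [4] / [6]
  Insert 5 (step 7): P = [1, 4, 5, 8] / [6] / [7] / [9];  Q = [1, 2, 3, 5] / [4] / [6] / [7]
  Insert 2 (step 8): P = [1, 2, 5, 8] / [4] / [6] / [7] / [9];  Q = [1, 2, 3, 5] / [4] / [6] / [7] / [8]
  Insert 3 (step 9): P = [1, 2, 3, 8] / [4, 5] / [6] / [7] / [9];  Q = [1, 2, 3, 5] / [4, 9] / [6] / [7] / [8]
Final shape: (4, 2, 1, 1, 1).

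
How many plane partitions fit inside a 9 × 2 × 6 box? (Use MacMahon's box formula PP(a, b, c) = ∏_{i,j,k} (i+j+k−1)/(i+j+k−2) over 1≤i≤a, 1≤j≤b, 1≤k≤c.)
PP(9, 2, 6) = 5725720

Evaluate the triple product over i = 1..9, j = 1..2, k = 1..6. The factors are (2/1) · (3/2) · (4/3) · (5/4) · (6/5) · (7/6) · (3/2) · (4/3) · … (108 factors total). The numerators and denominators telescope so the product is an integer; carrying out the multiplication exactly gives PP(9, 2, 6) = 5725720.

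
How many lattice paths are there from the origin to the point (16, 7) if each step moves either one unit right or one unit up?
Number of paths = 245157

A monotone lattice path from (0, 0) to (16, 7) consists of 16 east steps and 7 north steps in some order, so it is determined by which 16 of the 23 steps are east. The count is C(23, 16) = 245157.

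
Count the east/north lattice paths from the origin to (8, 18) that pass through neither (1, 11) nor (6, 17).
Number of paths = 1234882

Inclusion–exclusion. Total paths: C(26, 8) = 1562275. Through P₁: C(12, 1)·C(14, 7) = 41184. Through P₂: C(23, 6)·C(3, 2) = 302841. Since P₁ is strictly southwest of P₂, a monotone path through both must visit P₁ then P₂; paths through both = C(12, 1)·C(11, 5)·C(3, 2) = 16632. Avoid both = 1562275 − 41184 − 302841 + 16632 = 1234882.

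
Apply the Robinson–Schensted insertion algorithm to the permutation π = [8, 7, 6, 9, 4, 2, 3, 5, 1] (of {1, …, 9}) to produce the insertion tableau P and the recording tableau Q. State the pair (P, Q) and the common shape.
P = [1, 3, 5] / [2, 9] / [4] / [6] / [7] / [8];  Q = [1, 4, 8] / [2, 7] / [3] / [5] / [6] / [9];  common shape = (3, 2, 1, 1, 1, 1)

Row-insert the values π_1, π_2, … into P one at a time, bumping the leftmost entry strictly greater than the inserted value down to the next row. The recording tableau Q records, in position (i, j), the step at which that cell was added to P.
  Insert 8 (step 1): P = [8];  Q = [1]
  Insert 7 (step 2): P = [7] / [8];  Q = [1] / [2]
  Insert 6 (step 3): P = [6] / [7] / [8];  Q = [1] / [2] / [3]
  Insert 9 (step 4): P = [6, 9] / [7] / [8];  Q = [1, 4] / [2] / [3]
  Insert 4 (step 5): P = [4, 9] / [6] / [7] / [8];  Q = [1, 4] / [2] / [3] / [5]
  Insert 2 (step 6): P = [2, 9] / [4] / [6] / [7] / [8];  Q = [1, 4] / [2] / [3] / [5] / [6]
  Insert 3 (step 7): P = [2, 3] / [4, 9] / [6] / [7] / [8];  Q = [1, 4] / [2, 7] / [3] / [5] / [6]
  Insert 5 (step 8): P = [2, 3, 5] / [4, 9] / [6] / [7] / [8];  Q = [1, 4, 8] / [2, 7] / [3] / [5] / [6]
  Insert 1 (step 9): P = [1, 3, 5] / [2, 9] / [4] / [6] / [7] / [8];  Q = [1, 4, 8] / [2, 7] / [3] / [5] / [6] / [9]
Final shape: (3, 2, 1, 1, 1, 1).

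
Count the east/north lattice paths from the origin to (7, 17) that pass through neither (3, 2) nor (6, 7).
Number of paths = 294628

Inclusion–exclusion. Total paths: C(24, 7) = 346104. Through P₁: C(5, 3)·C(19, 4) = 38760. Through P₂: C(13, 6)·C(11, 1) = 18876. Since P₁ is strictly southwest of P₂, a monotone path through both must visit P₁ then P₂; paths through both = C(5, 3)·C(8, 3)·C(11, 1) = 6160. Avoid both = 346104 − 38760 − 18876 + 6160 = 294628.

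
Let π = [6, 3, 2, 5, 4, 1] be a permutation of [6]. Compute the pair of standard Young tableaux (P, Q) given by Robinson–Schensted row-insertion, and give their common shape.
P = [1, 4] / [2, 5] / [3] / [6];  Q = [1, 4] / [2, 5] / [3] / [6];  common shape = (2, 2, 1, 1)

Row-insert the values π_1, π_2, … into P one at a time, bumping the leftmost entry strictly greater than the inserted value down to the next row. The recording tableau Q records, in position (i, j), the step at which that cell was added to P.
  Insert 6 (step 1): P = [6];  Q = [1]
  Insert 3 (step 2): P = [3] / [6];  Q = [1] / [2]
  Insert 2 (step 3): P = [2] / [3] / [6];  Q = [1] / [2] / [3]
  Insert 5 (step 4): P = [2, 5] / [3] / [6];  Q = [1, 4] / [2] / [3]
  Insert 4 (step 5): P = [2, 4] / [3, 5] / [6];  Q = [1, 4] / [2, 5] / [3]
  Insert 1 (step 6): P = [1, 4] / [2, 5] / [3] / [6];  Q = [1, 4] / [2, 5] / [3] / [6]
Final shape: (2, 2, 1, 1).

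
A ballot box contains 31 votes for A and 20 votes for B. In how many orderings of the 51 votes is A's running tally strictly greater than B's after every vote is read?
Strict-lead orderings = 16723268860760

Total orderings of the 51 votes with 31 for A: C(51, 31) = 77535155627160. By the Bertrand ballot formula (Cycle Lemma / reflection principle), the number of orderings in which A is strictly ahead of B throughout is (p − q)/(p + q) · C(p + q, p) = (31 − 20)/(31 + 20) · 77535155627160 = 16723268860760.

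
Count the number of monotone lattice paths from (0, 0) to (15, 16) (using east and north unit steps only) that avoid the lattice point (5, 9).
Number of paths = 261605299

Total paths from (0, 0) to (15, 16): C(31, 15) = 300540195. Paths through (5, 9): (paths (0, 0) → (5, 9)) × (paths (5, 9) → (15, 16)) = C(14, 5) · C(17, 10) = 2002 · 19448 = 38934896. Avoidance count = 300540195 − 38934896 = 261605299.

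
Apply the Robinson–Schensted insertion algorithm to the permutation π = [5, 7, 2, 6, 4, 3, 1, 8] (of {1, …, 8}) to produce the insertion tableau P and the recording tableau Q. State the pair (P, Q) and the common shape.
P = [1, 3, 8] / [2, 6] / [4] / [5] / [7];  Q = [1, 2, 8] / [3, 4] / [5] / [6] / [7];  common shape = (3, 2, 1, 1, 1)

Row-insert the values π_1, π_2, … into P one at a time, bumping the leftmost entry strictly greater than the inserted value down to the next row. The recording tableau Q records, in position (i, j), the step at which that cell was added to P.
  Insert 5 (step 1): P = [5];  Q = [1]
  Insert 7 (step 2): P = [5, 7];  Q = [1, 2]
  Insert 2 (step 3): P = [2, 7] / [5];  Q = [1, 2] / [3]
  Insert 6 (step 4): P = [2, 6] / [5, 7];  Q = [1, 2] / [3, 4]
  Insert 4 (step 5): P = [2, 4] / [5, 6] / [7];  Q = [1, 2] / [3, 4] / [5]
  Insert 3 (step 6): P = [2, 3] / [4, 6] / [5] / [7];  Q = [1, 2] / [3, 4] / [5] / [6]
  Insert 1 (step 7): P = [1, 3] / [2, 6] / [4] / [5] / [7];  Q = [1, 2] / [3, 4] / [5] / [6] / [7]
  Insert 8 (step 8): P = [1, 3, 8] / [2, 6] / [4] / [5] / [7];  Q = [1, 2, 8] / [3, 4] / [5] / [6] / [7]
Final shape: (3, 2, 1, 1, 1).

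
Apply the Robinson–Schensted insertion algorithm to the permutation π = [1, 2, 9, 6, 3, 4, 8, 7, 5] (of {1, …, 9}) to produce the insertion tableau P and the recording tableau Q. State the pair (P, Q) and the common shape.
P = [1, 2, 3, 4, 5] / [6, 7] / [8] / [9];  Q = [1, 2, 3, 6, 7] / [4, 8] / [5] / [9];  common shape = (5, 2, 1, 1)

Row-insert the values π_1, π_2, … into P one at a time, bumping the leftmost entry strictly greater than the inserted value down to the next row. The recording tableau Q records, in position (i, j), the step at which that cell was added to P.
  Insert 1 (step 1): P = [1];  Q = [1]
  Insert 2 (step 2): P = [1, 2];  Q = [1, 2]
  Insert 9 (step 3): P = [1, 2, 9];  Q = [1, 2, 3]
  Insert 6 (step 4): P = [1, 2, 6] / [9];  Q = [1, 2, 3] / [4]
  Insert 3 (step 5): P = [1, 2, 3] / [6] / [9];  Q = [1, 2, 3] / [4] / [5]
  Insert 4 (step 6): P = [1, 2, 3, 4] / [6] / [9];  Q = [1, 2, 3, 6] / [4] / [5]
  Insert 8 (step 7): P = [1, 2, 3, 4, 8] / [6] / [9];  Q = [1, 2, 3, 6, 7] / [4] / [5]
  Insert 7 (step 8): P = [1, 2, 3, 4, 7] / [6, 8] / [9];  Q = [1, 2, 3, 6, 7] / [4, 8] / [5]
  Insert 5 (step 9): P = [1, 2, 3, 4, 5] / [6, 7] / [8] / [9];  Q = [1, 2, 3, 6, 7] / [4, 8] / [5] / [9]
Final shape: (5, 2, 1, 1).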